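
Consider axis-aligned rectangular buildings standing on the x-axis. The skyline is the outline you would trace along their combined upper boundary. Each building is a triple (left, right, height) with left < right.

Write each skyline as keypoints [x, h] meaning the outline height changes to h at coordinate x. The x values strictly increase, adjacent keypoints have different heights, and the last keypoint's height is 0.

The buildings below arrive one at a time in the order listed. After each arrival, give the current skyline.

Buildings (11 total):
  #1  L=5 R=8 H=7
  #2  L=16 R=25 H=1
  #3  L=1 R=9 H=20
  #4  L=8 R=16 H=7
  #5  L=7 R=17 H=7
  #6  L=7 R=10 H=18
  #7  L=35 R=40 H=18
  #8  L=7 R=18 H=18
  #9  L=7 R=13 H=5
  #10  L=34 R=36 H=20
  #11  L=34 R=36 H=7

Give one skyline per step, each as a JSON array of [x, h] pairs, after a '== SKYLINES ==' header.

== SKYLINES ==
[[5,7],[8,0]]
[[5,7],[8,0],[16,1],[25,0]]
[[1,20],[9,0],[16,1],[25,0]]
[[1,20],[9,7],[16,1],[25,0]]
[[1,20],[9,7],[17,1],[25,0]]
[[1,20],[9,18],[10,7],[17,1],[25,0]]
[[1,20],[9,18],[10,7],[17,1],[25,0],[35,18],[40,0]]
[[1,20],[9,18],[18,1],[25,0],[35,18],[40,0]]
[[1,20],[9,18],[18,1],[25,0],[35,18],[40,0]]
[[1,20],[9,18],[18,1],[25,0],[34,20],[36,18],[40,0]]
[[1,20],[9,18],[18,1],[25,0],[34,20],[36,18],[40,0]]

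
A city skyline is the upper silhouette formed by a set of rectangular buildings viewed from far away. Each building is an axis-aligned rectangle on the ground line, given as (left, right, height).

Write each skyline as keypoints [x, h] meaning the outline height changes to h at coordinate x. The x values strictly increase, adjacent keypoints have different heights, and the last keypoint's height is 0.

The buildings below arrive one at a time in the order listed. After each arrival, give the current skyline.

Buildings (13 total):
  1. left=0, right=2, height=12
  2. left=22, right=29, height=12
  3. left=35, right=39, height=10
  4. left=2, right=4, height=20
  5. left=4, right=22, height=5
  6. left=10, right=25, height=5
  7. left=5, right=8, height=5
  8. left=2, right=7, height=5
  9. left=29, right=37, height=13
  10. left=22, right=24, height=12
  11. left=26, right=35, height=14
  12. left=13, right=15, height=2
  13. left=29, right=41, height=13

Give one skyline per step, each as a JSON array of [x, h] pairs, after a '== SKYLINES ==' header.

== SKYLINES ==
[[0,12],[2,0]]
[[0,12],[2,0],[22,12],[29,0]]
[[0,12],[2,0],[22,12],[29,0],[35,10],[39,0]]
[[0,12],[2,20],[4,0],[22,12],[29,0],[35,10],[39,0]]
[[0,12],[2,20],[4,5],[22,12],[29,0],[35,10],[39,0]]
[[0,12],[2,20],[4,5],[22,12],[29,0],[35,10],[39,0]]
[[0,12],[2,20],[4,5],[22,12],[29,0],[35,10],[39,0]]
[[0,12],[2,20],[4,5],[22,12],[29,0],[35,10],[39,0]]
[[0,12],[2,20],[4,5],[22,12],[29,13],[37,10],[39,0]]
[[0,12],[2,20],[4,5],[22,12],[29,13],[37,10],[39,0]]
[[0,12],[2,20],[4,5],[22,12],[26,14],[35,13],[37,10],[39,0]]
[[0,12],[2,20],[4,5],[22,12],[26,14],[35,13],[37,10],[39,0]]
[[0,12],[2,20],[4,5],[22,12],[26,14],[35,13],[41,0]]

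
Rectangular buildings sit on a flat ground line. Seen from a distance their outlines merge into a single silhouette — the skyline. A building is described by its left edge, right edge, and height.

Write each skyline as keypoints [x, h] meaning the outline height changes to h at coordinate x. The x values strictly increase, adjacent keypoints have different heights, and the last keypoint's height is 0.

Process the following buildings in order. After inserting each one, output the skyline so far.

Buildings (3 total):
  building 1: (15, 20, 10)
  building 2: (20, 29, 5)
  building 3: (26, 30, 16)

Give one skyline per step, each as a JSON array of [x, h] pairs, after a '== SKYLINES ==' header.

== SKYLINES ==
[[15,10],[20,0]]
[[15,10],[20,5],[29,0]]
[[15,10],[20,5],[26,16],[30,0]]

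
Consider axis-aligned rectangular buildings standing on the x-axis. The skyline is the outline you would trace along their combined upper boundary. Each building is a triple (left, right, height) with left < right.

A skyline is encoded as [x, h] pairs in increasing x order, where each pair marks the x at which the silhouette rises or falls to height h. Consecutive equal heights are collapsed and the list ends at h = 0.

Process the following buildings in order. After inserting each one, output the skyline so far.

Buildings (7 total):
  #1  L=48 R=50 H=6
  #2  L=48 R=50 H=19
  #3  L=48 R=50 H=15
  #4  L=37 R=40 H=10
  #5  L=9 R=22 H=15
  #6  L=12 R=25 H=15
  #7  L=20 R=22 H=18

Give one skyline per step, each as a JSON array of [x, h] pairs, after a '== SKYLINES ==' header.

== SKYLINES ==
[[48,6],[50,0]]
[[48,19],[50,0]]
[[48,19],[50,0]]
[[37,10],[40,0],[48,19],[50,0]]
[[9,15],[22,0],[37,10],[40,0],[48,19],[50,0]]
[[9,15],[25,0],[37,10],[40,0],[48,19],[50,0]]
[[9,15],[20,18],[22,15],[25,0],[37,10],[40,0],[48,19],[50,0]]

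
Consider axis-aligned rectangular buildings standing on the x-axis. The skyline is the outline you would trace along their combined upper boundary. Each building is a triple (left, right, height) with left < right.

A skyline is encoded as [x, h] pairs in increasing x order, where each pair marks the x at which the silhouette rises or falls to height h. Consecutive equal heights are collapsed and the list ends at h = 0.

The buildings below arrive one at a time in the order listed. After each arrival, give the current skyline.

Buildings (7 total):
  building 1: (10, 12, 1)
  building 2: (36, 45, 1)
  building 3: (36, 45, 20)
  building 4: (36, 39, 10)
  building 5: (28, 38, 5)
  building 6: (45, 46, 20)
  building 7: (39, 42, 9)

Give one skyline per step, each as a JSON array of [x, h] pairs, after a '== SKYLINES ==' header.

== SKYLINES ==
[[10,1],[12,0]]
[[10,1],[12,0],[36,1],[45,0]]
[[10,1],[12,0],[36,20],[45,0]]
[[10,1],[12,0],[36,20],[45,0]]
[[10,1],[12,0],[28,5],[36,20],[45,0]]
[[10,1],[12,0],[28,5],[36,20],[46,0]]
[[10,1],[12,0],[28,5],[36,20],[46,0]]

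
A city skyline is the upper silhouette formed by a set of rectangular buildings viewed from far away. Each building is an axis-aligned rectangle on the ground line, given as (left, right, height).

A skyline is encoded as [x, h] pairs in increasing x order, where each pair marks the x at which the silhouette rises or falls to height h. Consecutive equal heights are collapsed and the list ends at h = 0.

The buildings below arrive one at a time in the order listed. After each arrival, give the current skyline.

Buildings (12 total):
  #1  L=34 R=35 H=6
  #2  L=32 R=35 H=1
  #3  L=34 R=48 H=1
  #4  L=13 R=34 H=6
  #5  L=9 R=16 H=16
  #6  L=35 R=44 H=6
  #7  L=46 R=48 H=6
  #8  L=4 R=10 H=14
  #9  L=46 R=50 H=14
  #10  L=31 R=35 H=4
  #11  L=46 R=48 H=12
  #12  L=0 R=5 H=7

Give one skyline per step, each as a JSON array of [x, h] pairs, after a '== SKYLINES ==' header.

== SKYLINES ==
[[34,6],[35,0]]
[[32,1],[34,6],[35,0]]
[[32,1],[34,6],[35,1],[48,0]]
[[13,6],[35,1],[48,0]]
[[9,16],[16,6],[35,1],[48,0]]
[[9,16],[16,6],[44,1],[48,0]]
[[9,16],[16,6],[44,1],[46,6],[48,0]]
[[4,14],[9,16],[16,6],[44,1],[46,6],[48,0]]
[[4,14],[9,16],[16,6],[44,1],[46,14],[50,0]]
[[4,14],[9,16],[16,6],[44,1],[46,14],[50,0]]
[[4,14],[9,16],[16,6],[44,1],[46,14],[50,0]]
[[0,7],[4,14],[9,16],[16,6],[44,1],[46,14],[50,0]]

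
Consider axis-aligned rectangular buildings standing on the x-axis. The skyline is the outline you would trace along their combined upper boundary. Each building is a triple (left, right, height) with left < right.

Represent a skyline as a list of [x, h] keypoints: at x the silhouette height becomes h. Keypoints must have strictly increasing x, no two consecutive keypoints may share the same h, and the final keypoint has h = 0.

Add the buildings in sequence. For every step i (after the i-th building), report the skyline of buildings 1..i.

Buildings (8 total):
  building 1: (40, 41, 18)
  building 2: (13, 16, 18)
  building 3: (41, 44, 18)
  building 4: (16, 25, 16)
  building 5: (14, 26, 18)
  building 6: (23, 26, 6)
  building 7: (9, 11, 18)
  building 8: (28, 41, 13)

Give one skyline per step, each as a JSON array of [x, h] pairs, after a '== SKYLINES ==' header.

== SKYLINES ==
[[40,18],[41,0]]
[[13,18],[16,0],[40,18],[41,0]]
[[13,18],[16,0],[40,18],[44,0]]
[[13,18],[16,16],[25,0],[40,18],[44,0]]
[[13,18],[26,0],[40,18],[44,0]]
[[13,18],[26,0],[40,18],[44,0]]
[[9,18],[11,0],[13,18],[26,0],[40,18],[44,0]]
[[9,18],[11,0],[13,18],[26,0],[28,13],[40,18],[44,0]]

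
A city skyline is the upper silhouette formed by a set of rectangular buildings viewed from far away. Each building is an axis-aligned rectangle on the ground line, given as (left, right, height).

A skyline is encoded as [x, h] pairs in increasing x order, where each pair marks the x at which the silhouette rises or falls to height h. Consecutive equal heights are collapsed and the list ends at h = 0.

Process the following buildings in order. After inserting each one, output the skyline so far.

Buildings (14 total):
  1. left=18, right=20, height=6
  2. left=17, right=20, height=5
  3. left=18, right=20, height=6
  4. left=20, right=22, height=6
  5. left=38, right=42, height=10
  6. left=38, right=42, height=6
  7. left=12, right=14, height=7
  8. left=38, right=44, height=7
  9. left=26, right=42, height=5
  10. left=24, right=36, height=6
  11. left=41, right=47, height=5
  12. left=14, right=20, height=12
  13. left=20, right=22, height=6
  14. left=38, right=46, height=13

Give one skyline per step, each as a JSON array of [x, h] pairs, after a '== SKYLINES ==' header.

== SKYLINES ==
[[18,6],[20,0]]
[[17,5],[18,6],[20,0]]
[[17,5],[18,6],[20,0]]
[[17,5],[18,6],[22,0]]
[[17,5],[18,6],[22,0],[38,10],[42,0]]
[[17,5],[18,6],[22,0],[38,10],[42,0]]
[[12,7],[14,0],[17,5],[18,6],[22,0],[38,10],[42,0]]
[[12,7],[14,0],[17,5],[18,6],[22,0],[38,10],[42,7],[44,0]]
[[12,7],[14,0],[17,5],[18,6],[22,0],[26,5],[38,10],[42,7],[44,0]]
[[12,7],[14,0],[17,5],[18,6],[22,0],[24,6],[36,5],[38,10],[42,7],[44,0]]
[[12,7],[14,0],[17,5],[18,6],[22,0],[24,6],[36,5],[38,10],[42,7],[44,5],[47,0]]
[[12,7],[14,12],[20,6],[22,0],[24,6],[36,5],[38,10],[42,7],[44,5],[47,0]]
[[12,7],[14,12],[20,6],[22,0],[24,6],[36,5],[38,10],[42,7],[44,5],[47,0]]
[[12,7],[14,12],[20,6],[22,0],[24,6],[36,5],[38,13],[46,5],[47,0]]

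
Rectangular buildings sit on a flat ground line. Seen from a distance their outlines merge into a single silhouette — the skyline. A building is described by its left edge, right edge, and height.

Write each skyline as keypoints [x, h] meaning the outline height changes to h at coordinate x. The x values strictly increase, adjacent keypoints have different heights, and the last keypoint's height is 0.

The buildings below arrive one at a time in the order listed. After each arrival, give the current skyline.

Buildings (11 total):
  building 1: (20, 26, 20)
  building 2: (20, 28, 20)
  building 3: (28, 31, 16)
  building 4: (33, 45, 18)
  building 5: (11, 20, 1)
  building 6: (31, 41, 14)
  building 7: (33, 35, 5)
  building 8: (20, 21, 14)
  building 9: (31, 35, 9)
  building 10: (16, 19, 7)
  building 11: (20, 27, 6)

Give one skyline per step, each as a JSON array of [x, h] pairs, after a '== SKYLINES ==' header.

== SKYLINES ==
[[20,20],[26,0]]
[[20,20],[28,0]]
[[20,20],[28,16],[31,0]]
[[20,20],[28,16],[31,0],[33,18],[45,0]]
[[11,1],[20,20],[28,16],[31,0],[33,18],[45,0]]
[[11,1],[20,20],[28,16],[31,14],[33,18],[45,0]]
[[11,1],[20,20],[28,16],[31,14],[33,18],[45,0]]
[[11,1],[20,20],[28,16],[31,14],[33,18],[45,0]]
[[11,1],[20,20],[28,16],[31,14],[33,18],[45,0]]
[[11,1],[16,7],[19,1],[20,20],[28,16],[31,14],[33,18],[45,0]]
[[11,1],[16,7],[19,1],[20,20],[28,16],[31,14],[33,18],[45,0]]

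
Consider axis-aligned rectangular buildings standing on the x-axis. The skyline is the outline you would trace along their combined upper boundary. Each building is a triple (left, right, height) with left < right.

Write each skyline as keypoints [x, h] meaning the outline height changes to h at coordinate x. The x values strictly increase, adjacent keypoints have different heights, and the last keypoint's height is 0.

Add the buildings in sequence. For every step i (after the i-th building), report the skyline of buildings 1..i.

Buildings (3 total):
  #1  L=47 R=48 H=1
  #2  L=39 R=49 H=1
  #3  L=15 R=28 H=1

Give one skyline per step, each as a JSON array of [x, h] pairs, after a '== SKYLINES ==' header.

== SKYLINES ==
[[47,1],[48,0]]
[[39,1],[49,0]]
[[15,1],[28,0],[39,1],[49,0]]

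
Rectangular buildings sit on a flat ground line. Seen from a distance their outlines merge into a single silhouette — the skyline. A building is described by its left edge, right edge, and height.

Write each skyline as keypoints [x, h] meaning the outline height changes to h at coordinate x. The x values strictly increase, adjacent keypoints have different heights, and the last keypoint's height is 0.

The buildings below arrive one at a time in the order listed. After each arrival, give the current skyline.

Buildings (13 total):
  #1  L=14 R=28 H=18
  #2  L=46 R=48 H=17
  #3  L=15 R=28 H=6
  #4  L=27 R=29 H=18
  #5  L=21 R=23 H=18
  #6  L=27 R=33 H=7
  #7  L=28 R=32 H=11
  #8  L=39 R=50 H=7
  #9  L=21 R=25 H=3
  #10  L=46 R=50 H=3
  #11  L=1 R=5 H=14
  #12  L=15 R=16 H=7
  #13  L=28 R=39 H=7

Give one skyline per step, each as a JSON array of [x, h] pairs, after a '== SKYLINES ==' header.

== SKYLINES ==
[[14,18],[28,0]]
[[14,18],[28,0],[46,17],[48,0]]
[[14,18],[28,0],[46,17],[48,0]]
[[14,18],[29,0],[46,17],[48,0]]
[[14,18],[29,0],[46,17],[48,0]]
[[14,18],[29,7],[33,0],[46,17],[48,0]]
[[14,18],[29,11],[32,7],[33,0],[46,17],[48,0]]
[[14,18],[29,11],[32,7],[33,0],[39,7],[46,17],[48,7],[50,0]]
[[14,18],[29,11],[32,7],[33,0],[39,7],[46,17],[48,7],[50,0]]
[[14,18],[29,11],[32,7],[33,0],[39,7],[46,17],[48,7],[50,0]]
[[1,14],[5,0],[14,18],[29,11],[32,7],[33,0],[39,7],[46,17],[48,7],[50,0]]
[[1,14],[5,0],[14,18],[29,11],[32,7],[33,0],[39,7],[46,17],[48,7],[50,0]]
[[1,14],[5,0],[14,18],[29,11],[32,7],[46,17],[48,7],[50,0]]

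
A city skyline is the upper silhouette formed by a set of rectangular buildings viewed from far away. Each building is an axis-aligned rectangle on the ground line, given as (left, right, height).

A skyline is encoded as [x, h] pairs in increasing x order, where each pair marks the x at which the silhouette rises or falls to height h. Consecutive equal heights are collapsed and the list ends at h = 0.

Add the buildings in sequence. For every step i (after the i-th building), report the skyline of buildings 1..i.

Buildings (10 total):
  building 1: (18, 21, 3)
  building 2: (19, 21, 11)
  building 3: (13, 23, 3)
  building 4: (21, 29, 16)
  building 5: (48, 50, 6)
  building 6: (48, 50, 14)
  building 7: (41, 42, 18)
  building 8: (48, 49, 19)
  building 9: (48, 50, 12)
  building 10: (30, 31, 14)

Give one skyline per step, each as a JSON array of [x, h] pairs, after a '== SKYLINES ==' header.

== SKYLINES ==
[[18,3],[21,0]]
[[18,3],[19,11],[21,0]]
[[13,3],[19,11],[21,3],[23,0]]
[[13,3],[19,11],[21,16],[29,0]]
[[13,3],[19,11],[21,16],[29,0],[48,6],[50,0]]
[[13,3],[19,11],[21,16],[29,0],[48,14],[50,0]]
[[13,3],[19,11],[21,16],[29,0],[41,18],[42,0],[48,14],[50,0]]
[[13,3],[19,11],[21,16],[29,0],[41,18],[42,0],[48,19],[49,14],[50,0]]
[[13,3],[19,11],[21,16],[29,0],[41,18],[42,0],[48,19],[49,14],[50,0]]
[[13,3],[19,11],[21,16],[29,0],[30,14],[31,0],[41,18],[42,0],[48,19],[49,14],[50,0]]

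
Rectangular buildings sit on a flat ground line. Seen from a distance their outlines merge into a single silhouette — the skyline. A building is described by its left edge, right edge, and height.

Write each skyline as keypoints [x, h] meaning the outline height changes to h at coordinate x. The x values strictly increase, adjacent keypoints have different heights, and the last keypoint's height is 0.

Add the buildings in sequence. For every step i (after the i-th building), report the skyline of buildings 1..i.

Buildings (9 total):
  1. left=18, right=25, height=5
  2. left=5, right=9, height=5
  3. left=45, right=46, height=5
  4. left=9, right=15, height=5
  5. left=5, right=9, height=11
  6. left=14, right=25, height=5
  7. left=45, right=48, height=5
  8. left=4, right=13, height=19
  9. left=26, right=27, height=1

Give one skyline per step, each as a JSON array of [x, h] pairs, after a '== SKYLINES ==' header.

== SKYLINES ==
[[18,5],[25,0]]
[[5,5],[9,0],[18,5],[25,0]]
[[5,5],[9,0],[18,5],[25,0],[45,5],[46,0]]
[[5,5],[15,0],[18,5],[25,0],[45,5],[46,0]]
[[5,11],[9,5],[15,0],[18,5],[25,0],[45,5],[46,0]]
[[5,11],[9,5],[25,0],[45,5],[46,0]]
[[5,11],[9,5],[25,0],[45,5],[48,0]]
[[4,19],[13,5],[25,0],[45,5],[48,0]]
[[4,19],[13,5],[25,0],[26,1],[27,0],[45,5],[48,0]]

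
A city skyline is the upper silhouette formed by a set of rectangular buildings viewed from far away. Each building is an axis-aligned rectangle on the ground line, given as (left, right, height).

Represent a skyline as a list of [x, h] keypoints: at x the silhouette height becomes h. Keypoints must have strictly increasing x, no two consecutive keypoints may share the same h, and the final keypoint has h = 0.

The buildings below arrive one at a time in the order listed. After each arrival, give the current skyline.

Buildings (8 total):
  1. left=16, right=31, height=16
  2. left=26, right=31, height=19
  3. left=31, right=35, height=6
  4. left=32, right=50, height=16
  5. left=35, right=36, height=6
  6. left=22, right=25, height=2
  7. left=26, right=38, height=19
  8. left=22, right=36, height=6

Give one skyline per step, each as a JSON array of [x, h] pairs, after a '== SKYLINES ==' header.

== SKYLINES ==
[[16,16],[31,0]]
[[16,16],[26,19],[31,0]]
[[16,16],[26,19],[31,6],[35,0]]
[[16,16],[26,19],[31,6],[32,16],[50,0]]
[[16,16],[26,19],[31,6],[32,16],[50,0]]
[[16,16],[26,19],[31,6],[32,16],[50,0]]
[[16,16],[26,19],[38,16],[50,0]]
[[16,16],[26,19],[38,16],[50,0]]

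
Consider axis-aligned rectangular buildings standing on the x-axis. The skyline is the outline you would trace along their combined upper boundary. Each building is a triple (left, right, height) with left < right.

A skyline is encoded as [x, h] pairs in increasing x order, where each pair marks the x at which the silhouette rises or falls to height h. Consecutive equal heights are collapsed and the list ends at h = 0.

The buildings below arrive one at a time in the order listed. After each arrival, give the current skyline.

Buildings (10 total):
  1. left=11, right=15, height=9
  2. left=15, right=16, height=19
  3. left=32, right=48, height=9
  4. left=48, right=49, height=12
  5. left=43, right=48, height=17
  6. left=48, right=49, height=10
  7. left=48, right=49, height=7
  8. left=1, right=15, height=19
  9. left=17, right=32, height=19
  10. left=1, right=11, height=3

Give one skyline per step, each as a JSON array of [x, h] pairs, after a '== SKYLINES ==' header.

== SKYLINES ==
[[11,9],[15,0]]
[[11,9],[15,19],[16,0]]
[[11,9],[15,19],[16,0],[32,9],[48,0]]
[[11,9],[15,19],[16,0],[32,9],[48,12],[49,0]]
[[11,9],[15,19],[16,0],[32,9],[43,17],[48,12],[49,0]]
[[11,9],[15,19],[16,0],[32,9],[43,17],[48,12],[49,0]]
[[11,9],[15,19],[16,0],[32,9],[43,17],[48,12],[49,0]]
[[1,19],[16,0],[32,9],[43,17],[48,12],[49,0]]
[[1,19],[16,0],[17,19],[32,9],[43,17],[48,12],[49,0]]
[[1,19],[16,0],[17,19],[32,9],[43,17],[48,12],[49,0]]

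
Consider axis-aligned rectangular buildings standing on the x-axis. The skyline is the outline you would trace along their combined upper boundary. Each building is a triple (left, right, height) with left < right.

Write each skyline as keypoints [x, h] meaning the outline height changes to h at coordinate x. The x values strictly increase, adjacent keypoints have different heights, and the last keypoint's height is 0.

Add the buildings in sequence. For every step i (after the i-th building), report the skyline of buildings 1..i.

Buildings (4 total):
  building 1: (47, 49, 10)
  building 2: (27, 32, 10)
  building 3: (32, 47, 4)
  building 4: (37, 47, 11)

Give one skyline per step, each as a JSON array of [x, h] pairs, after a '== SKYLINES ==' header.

== SKYLINES ==
[[47,10],[49,0]]
[[27,10],[32,0],[47,10],[49,0]]
[[27,10],[32,4],[47,10],[49,0]]
[[27,10],[32,4],[37,11],[47,10],[49,0]]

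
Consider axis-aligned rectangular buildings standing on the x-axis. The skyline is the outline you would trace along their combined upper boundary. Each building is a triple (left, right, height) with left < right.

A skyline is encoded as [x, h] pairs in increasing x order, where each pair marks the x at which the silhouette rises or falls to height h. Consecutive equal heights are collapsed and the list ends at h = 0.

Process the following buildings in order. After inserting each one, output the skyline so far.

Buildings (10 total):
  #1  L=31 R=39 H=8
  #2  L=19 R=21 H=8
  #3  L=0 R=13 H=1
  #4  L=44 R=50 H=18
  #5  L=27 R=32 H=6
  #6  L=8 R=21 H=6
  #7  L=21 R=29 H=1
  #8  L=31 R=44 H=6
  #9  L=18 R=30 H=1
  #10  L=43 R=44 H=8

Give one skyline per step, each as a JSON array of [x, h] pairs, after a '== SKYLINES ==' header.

== SKYLINES ==
[[31,8],[39,0]]
[[19,8],[21,0],[31,8],[39,0]]
[[0,1],[13,0],[19,8],[21,0],[31,8],[39,0]]
[[0,1],[13,0],[19,8],[21,0],[31,8],[39,0],[44,18],[50,0]]
[[0,1],[13,0],[19,8],[21,0],[27,6],[31,8],[39,0],[44,18],[50,0]]
[[0,1],[8,6],[19,8],[21,0],[27,6],[31,8],[39,0],[44,18],[50,0]]
[[0,1],[8,6],[19,8],[21,1],[27,6],[31,8],[39,0],[44,18],[50,0]]
[[0,1],[8,6],[19,8],[21,1],[27,6],[31,8],[39,6],[44,18],[50,0]]
[[0,1],[8,6],[19,8],[21,1],[27,6],[31,8],[39,6],[44,18],[50,0]]
[[0,1],[8,6],[19,8],[21,1],[27,6],[31,8],[39,6],[43,8],[44,18],[50,0]]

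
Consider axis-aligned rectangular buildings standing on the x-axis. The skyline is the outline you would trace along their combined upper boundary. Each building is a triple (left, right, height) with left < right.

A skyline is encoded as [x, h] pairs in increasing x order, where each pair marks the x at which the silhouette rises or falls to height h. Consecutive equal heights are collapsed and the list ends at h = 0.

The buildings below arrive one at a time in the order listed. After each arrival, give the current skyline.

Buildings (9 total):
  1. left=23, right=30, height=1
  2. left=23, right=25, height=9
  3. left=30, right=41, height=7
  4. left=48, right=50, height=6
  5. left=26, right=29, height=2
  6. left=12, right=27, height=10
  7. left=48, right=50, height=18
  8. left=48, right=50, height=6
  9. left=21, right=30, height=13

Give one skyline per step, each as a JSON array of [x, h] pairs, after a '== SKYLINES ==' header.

== SKYLINES ==
[[23,1],[30,0]]
[[23,9],[25,1],[30,0]]
[[23,9],[25,1],[30,7],[41,0]]
[[23,9],[25,1],[30,7],[41,0],[48,6],[50,0]]
[[23,9],[25,1],[26,2],[29,1],[30,7],[41,0],[48,6],[50,0]]
[[12,10],[27,2],[29,1],[30,7],[41,0],[48,6],[50,0]]
[[12,10],[27,2],[29,1],[30,7],[41,0],[48,18],[50,0]]
[[12,10],[27,2],[29,1],[30,7],[41,0],[48,18],[50,0]]
[[12,10],[21,13],[30,7],[41,0],[48,18],[50,0]]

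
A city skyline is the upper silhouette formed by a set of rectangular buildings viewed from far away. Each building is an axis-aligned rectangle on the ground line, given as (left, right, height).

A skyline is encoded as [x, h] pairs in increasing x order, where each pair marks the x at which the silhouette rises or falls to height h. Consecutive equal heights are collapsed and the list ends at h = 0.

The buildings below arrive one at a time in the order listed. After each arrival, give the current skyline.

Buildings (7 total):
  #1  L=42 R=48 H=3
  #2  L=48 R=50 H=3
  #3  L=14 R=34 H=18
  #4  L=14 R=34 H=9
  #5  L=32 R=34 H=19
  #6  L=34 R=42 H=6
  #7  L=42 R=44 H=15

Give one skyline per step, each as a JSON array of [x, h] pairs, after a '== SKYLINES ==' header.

== SKYLINES ==
[[42,3],[48,0]]
[[42,3],[50,0]]
[[14,18],[34,0],[42,3],[50,0]]
[[14,18],[34,0],[42,3],[50,0]]
[[14,18],[32,19],[34,0],[42,3],[50,0]]
[[14,18],[32,19],[34,6],[42,3],[50,0]]
[[14,18],[32,19],[34,6],[42,15],[44,3],[50,0]]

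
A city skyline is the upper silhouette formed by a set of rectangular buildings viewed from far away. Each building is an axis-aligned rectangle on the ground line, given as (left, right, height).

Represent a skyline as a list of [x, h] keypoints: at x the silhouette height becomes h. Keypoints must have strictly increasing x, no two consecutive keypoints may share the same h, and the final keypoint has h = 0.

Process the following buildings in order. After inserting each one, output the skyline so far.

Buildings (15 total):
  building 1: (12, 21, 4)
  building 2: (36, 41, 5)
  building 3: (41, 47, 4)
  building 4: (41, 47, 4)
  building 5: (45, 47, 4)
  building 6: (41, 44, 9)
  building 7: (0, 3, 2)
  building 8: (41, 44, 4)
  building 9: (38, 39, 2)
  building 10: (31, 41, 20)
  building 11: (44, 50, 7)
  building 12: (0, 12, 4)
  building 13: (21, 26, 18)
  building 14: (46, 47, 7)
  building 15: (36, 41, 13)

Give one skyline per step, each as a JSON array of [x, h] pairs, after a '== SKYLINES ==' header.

== SKYLINES ==
[[12,4],[21,0]]
[[12,4],[21,0],[36,5],[41,0]]
[[12,4],[21,0],[36,5],[41,4],[47,0]]
[[12,4],[21,0],[36,5],[41,4],[47,0]]
[[12,4],[21,0],[36,5],[41,4],[47,0]]
[[12,4],[21,0],[36,5],[41,9],[44,4],[47,0]]
[[0,2],[3,0],[12,4],[21,0],[36,5],[41,9],[44,4],[47,0]]
[[0,2],[3,0],[12,4],[21,0],[36,5],[41,9],[44,4],[47,0]]
[[0,2],[3,0],[12,4],[21,0],[36,5],[41,9],[44,4],[47,0]]
[[0,2],[3,0],[12,4],[21,0],[31,20],[41,9],[44,4],[47,0]]
[[0,2],[3,0],[12,4],[21,0],[31,20],[41,9],[44,7],[50,0]]
[[0,4],[21,0],[31,20],[41,9],[44,7],[50,0]]
[[0,4],[21,18],[26,0],[31,20],[41,9],[44,7],[50,0]]
[[0,4],[21,18],[26,0],[31,20],[41,9],[44,7],[50,0]]
[[0,4],[21,18],[26,0],[31,20],[41,9],[44,7],[50,0]]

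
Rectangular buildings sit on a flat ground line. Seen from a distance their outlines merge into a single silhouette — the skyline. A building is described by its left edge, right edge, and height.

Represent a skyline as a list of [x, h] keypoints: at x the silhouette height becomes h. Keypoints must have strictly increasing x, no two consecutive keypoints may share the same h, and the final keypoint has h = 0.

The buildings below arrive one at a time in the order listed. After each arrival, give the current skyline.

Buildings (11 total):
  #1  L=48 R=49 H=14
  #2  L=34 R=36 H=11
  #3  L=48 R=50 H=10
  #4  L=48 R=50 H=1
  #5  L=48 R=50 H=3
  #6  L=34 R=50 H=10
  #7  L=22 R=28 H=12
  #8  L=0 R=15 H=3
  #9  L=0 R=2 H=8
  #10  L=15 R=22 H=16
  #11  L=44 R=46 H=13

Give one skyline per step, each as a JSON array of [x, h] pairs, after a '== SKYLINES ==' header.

== SKYLINES ==
[[48,14],[49,0]]
[[34,11],[36,0],[48,14],[49,0]]
[[34,11],[36,0],[48,14],[49,10],[50,0]]
[[34,11],[36,0],[48,14],[49,10],[50,0]]
[[34,11],[36,0],[48,14],[49,10],[50,0]]
[[34,11],[36,10],[48,14],[49,10],[50,0]]
[[22,12],[28,0],[34,11],[36,10],[48,14],[49,10],[50,0]]
[[0,3],[15,0],[22,12],[28,0],[34,11],[36,10],[48,14],[49,10],[50,0]]
[[0,8],[2,3],[15,0],[22,12],[28,0],[34,11],[36,10],[48,14],[49,10],[50,0]]
[[0,8],[2,3],[15,16],[22,12],[28,0],[34,11],[36,10],[48,14],[49,10],[50,0]]
[[0,8],[2,3],[15,16],[22,12],[28,0],[34,11],[36,10],[44,13],[46,10],[48,14],[49,10],[50,0]]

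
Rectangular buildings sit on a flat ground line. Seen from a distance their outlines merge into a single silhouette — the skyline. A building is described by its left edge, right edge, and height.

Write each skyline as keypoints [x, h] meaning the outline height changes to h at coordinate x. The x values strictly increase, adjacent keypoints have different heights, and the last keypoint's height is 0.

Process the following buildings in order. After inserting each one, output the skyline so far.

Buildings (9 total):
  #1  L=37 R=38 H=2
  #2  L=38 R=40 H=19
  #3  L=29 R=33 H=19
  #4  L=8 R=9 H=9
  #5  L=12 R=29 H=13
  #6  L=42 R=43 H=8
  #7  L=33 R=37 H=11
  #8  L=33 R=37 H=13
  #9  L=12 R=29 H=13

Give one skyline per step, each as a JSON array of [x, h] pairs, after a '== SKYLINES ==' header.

== SKYLINES ==
[[37,2],[38,0]]
[[37,2],[38,19],[40,0]]
[[29,19],[33,0],[37,2],[38,19],[40,0]]
[[8,9],[9,0],[29,19],[33,0],[37,2],[38,19],[40,0]]
[[8,9],[9,0],[12,13],[29,19],[33,0],[37,2],[38,19],[40,0]]
[[8,9],[9,0],[12,13],[29,19],[33,0],[37,2],[38,19],[40,0],[42,8],[43,0]]
[[8,9],[9,0],[12,13],[29,19],[33,11],[37,2],[38,19],[40,0],[42,8],[43,0]]
[[8,9],[9,0],[12,13],[29,19],[33,13],[37,2],[38,19],[40,0],[42,8],[43,0]]
[[8,9],[9,0],[12,13],[29,19],[33,13],[37,2],[38,19],[40,0],[42,8],[43,0]]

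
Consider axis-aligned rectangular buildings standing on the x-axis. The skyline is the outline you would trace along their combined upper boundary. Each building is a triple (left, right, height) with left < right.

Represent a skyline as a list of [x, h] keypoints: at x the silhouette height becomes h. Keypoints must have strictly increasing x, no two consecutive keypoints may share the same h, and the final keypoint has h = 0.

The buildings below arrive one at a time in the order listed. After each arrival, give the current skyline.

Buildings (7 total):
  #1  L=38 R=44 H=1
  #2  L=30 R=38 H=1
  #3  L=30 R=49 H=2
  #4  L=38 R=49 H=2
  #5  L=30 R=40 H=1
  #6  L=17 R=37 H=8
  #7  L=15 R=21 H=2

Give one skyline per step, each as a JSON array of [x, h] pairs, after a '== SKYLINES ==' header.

== SKYLINES ==
[[38,1],[44,0]]
[[30,1],[44,0]]
[[30,2],[49,0]]
[[30,2],[49,0]]
[[30,2],[49,0]]
[[17,8],[37,2],[49,0]]
[[15,2],[17,8],[37,2],[49,0]]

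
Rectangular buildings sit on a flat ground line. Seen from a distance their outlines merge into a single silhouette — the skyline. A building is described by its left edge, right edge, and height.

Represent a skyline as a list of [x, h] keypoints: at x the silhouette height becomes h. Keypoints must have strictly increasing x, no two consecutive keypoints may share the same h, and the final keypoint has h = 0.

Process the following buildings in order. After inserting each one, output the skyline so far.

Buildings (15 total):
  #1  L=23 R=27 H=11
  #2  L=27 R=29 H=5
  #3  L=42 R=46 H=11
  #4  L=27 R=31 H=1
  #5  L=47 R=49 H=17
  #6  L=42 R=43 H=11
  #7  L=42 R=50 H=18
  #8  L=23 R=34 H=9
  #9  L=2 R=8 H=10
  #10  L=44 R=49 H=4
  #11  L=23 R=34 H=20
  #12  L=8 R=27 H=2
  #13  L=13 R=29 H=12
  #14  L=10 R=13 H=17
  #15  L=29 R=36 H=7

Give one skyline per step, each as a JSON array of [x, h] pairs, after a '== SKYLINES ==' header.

== SKYLINES ==
[[23,11],[27,0]]
[[23,11],[27,5],[29,0]]
[[23,11],[27,5],[29,0],[42,11],[46,0]]
[[23,11],[27,5],[29,1],[31,0],[42,11],[46,0]]
[[23,11],[27,5],[29,1],[31,0],[42,11],[46,0],[47,17],[49,0]]
[[23,11],[27,5],[29,1],[31,0],[42,11],[46,0],[47,17],[49,0]]
[[23,11],[27,5],[29,1],[31,0],[42,18],[50,0]]
[[23,11],[27,9],[34,0],[42,18],[50,0]]
[[2,10],[8,0],[23,11],[27,9],[34,0],[42,18],[50,0]]
[[2,10],[8,0],[23,11],[27,9],[34,0],[42,18],[50,0]]
[[2,10],[8,0],[23,20],[34,0],[42,18],[50,0]]
[[2,10],[8,2],[23,20],[34,0],[42,18],[50,0]]
[[2,10],[8,2],[13,12],[23,20],[34,0],[42,18],[50,0]]
[[2,10],[8,2],[10,17],[13,12],[23,20],[34,0],[42,18],[50,0]]
[[2,10],[8,2],[10,17],[13,12],[23,20],[34,7],[36,0],[42,18],[50,0]]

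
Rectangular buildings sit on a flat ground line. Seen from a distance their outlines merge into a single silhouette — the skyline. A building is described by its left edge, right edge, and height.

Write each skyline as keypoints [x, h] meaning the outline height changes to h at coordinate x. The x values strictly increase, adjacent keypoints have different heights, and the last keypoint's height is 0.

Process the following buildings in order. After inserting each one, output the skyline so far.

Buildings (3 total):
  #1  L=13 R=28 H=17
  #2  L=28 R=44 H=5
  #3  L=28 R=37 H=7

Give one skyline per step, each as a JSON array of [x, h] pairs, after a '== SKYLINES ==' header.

== SKYLINES ==
[[13,17],[28,0]]
[[13,17],[28,5],[44,0]]
[[13,17],[28,7],[37,5],[44,0]]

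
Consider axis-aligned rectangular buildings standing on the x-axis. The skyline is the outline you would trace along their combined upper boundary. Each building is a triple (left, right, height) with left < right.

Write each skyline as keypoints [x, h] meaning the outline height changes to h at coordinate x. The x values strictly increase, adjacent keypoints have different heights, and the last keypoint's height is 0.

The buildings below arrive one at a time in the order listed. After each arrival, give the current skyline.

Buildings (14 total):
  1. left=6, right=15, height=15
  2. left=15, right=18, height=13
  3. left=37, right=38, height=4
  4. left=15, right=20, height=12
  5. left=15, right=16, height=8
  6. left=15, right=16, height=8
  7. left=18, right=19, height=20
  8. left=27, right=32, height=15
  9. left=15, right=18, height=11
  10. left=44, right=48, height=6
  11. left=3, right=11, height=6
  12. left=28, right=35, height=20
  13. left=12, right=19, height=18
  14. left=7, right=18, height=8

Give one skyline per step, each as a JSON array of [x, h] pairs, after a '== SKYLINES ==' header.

== SKYLINES ==
[[6,15],[15,0]]
[[6,15],[15,13],[18,0]]
[[6,15],[15,13],[18,0],[37,4],[38,0]]
[[6,15],[15,13],[18,12],[20,0],[37,4],[38,0]]
[[6,15],[15,13],[18,12],[20,0],[37,4],[38,0]]
[[6,15],[15,13],[18,12],[20,0],[37,4],[38,0]]
[[6,15],[15,13],[18,20],[19,12],[20,0],[37,4],[38,0]]
[[6,15],[15,13],[18,20],[19,12],[20,0],[27,15],[32,0],[37,4],[38,0]]
[[6,15],[15,13],[18,20],[19,12],[20,0],[27,15],[32,0],[37,4],[38,0]]
[[6,15],[15,13],[18,20],[19,12],[20,0],[27,15],[32,0],[37,4],[38,0],[44,6],[48,0]]
[[3,6],[6,15],[15,13],[18,20],[19,12],[20,0],[27,15],[32,0],[37,4],[38,0],[44,6],[48,0]]
[[3,6],[6,15],[15,13],[18,20],[19,12],[20,0],[27,15],[28,20],[35,0],[37,4],[38,0],[44,6],[48,0]]
[[3,6],[6,15],[12,18],[18,20],[19,12],[20,0],[27,15],[28,20],[35,0],[37,4],[38,0],[44,6],[48,0]]
[[3,6],[6,15],[12,18],[18,20],[19,12],[20,0],[27,15],[28,20],[35,0],[37,4],[38,0],[44,6],[48,0]]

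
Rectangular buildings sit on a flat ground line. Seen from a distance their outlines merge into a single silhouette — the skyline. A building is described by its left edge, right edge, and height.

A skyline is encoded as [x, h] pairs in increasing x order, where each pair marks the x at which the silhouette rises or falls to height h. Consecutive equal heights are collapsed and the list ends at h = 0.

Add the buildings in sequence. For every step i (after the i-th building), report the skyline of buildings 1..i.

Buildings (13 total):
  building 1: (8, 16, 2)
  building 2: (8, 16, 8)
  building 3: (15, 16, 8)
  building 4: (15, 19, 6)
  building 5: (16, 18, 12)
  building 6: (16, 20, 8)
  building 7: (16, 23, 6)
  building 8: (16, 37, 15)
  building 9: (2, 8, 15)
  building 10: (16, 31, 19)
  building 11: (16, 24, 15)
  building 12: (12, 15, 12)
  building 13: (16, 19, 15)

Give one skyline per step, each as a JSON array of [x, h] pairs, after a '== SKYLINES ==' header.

== SKYLINES ==
[[8,2],[16,0]]
[[8,8],[16,0]]
[[8,8],[16,0]]
[[8,8],[16,6],[19,0]]
[[8,8],[16,12],[18,6],[19,0]]
[[8,8],[16,12],[18,8],[20,0]]
[[8,8],[16,12],[18,8],[20,6],[23,0]]
[[8,8],[16,15],[37,0]]
[[2,15],[8,8],[16,15],[37,0]]
[[2,15],[8,8],[16,19],[31,15],[37,0]]
[[2,15],[8,8],[16,19],[31,15],[37,0]]
[[2,15],[8,8],[12,12],[15,8],[16,19],[31,15],[37,0]]
[[2,15],[8,8],[12,12],[15,8],[16,19],[31,15],[37,0]]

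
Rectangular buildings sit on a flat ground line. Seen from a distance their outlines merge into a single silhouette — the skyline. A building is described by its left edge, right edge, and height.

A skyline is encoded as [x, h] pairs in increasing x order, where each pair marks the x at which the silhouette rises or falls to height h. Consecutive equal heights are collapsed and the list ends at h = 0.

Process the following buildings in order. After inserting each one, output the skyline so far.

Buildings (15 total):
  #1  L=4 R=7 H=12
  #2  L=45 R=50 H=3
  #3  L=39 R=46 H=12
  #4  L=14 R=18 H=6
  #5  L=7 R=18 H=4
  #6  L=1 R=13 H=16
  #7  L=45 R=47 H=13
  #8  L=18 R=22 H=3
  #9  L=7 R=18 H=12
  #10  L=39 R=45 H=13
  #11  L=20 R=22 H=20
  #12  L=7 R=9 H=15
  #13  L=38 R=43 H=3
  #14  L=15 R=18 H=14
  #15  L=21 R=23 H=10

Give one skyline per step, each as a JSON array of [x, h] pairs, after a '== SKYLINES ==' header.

== SKYLINES ==
[[4,12],[7,0]]
[[4,12],[7,0],[45,3],[50,0]]
[[4,12],[7,0],[39,12],[46,3],[50,0]]
[[4,12],[7,0],[14,6],[18,0],[39,12],[46,3],[50,0]]
[[4,12],[7,4],[14,6],[18,0],[39,12],[46,3],[50,0]]
[[1,16],[13,4],[14,6],[18,0],[39,12],[46,3],[50,0]]
[[1,16],[13,4],[14,6],[18,0],[39,12],[45,13],[47,3],[50,0]]
[[1,16],[13,4],[14,6],[18,3],[22,0],[39,12],[45,13],[47,3],[50,0]]
[[1,16],[13,12],[18,3],[22,0],[39,12],[45,13],[47,3],[50,0]]
[[1,16],[13,12],[18,3],[22,0],[39,13],[47,3],[50,0]]
[[1,16],[13,12],[18,3],[20,20],[22,0],[39,13],[47,3],[50,0]]
[[1,16],[13,12],[18,3],[20,20],[22,0],[39,13],[47,3],[50,0]]
[[1,16],[13,12],[18,3],[20,20],[22,0],[38,3],[39,13],[47,3],[50,0]]
[[1,16],[13,12],[15,14],[18,3],[20,20],[22,0],[38,3],[39,13],[47,3],[50,0]]
[[1,16],[13,12],[15,14],[18,3],[20,20],[22,10],[23,0],[38,3],[39,13],[47,3],[50,0]]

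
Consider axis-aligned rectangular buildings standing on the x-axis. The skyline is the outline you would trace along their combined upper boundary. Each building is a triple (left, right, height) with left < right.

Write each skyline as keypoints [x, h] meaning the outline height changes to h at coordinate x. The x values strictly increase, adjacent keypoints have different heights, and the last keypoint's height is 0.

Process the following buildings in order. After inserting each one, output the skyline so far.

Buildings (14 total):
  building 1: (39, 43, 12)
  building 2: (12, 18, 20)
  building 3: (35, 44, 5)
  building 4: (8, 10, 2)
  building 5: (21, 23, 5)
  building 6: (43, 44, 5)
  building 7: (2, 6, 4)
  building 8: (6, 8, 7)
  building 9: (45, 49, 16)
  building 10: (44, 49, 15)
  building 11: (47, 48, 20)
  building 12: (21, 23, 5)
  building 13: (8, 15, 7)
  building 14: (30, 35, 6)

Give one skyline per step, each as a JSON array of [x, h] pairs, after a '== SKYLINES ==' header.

== SKYLINES ==
[[39,12],[43,0]]
[[12,20],[18,0],[39,12],[43,0]]
[[12,20],[18,0],[35,5],[39,12],[43,5],[44,0]]
[[8,2],[10,0],[12,20],[18,0],[35,5],[39,12],[43,5],[44,0]]
[[8,2],[10,0],[12,20],[18,0],[21,5],[23,0],[35,5],[39,12],[43,5],[44,0]]
[[8,2],[10,0],[12,20],[18,0],[21,5],[23,0],[35,5],[39,12],[43,5],[44,0]]
[[2,4],[6,0],[8,2],[10,0],[12,20],[18,0],[21,5],[23,0],[35,5],[39,12],[43,5],[44,0]]
[[2,4],[6,7],[8,2],[10,0],[12,20],[18,0],[21,5],[23,0],[35,5],[39,12],[43,5],[44,0]]
[[2,4],[6,7],[8,2],[10,0],[12,20],[18,0],[21,5],[23,0],[35,5],[39,12],[43,5],[44,0],[45,16],[49,0]]
[[2,4],[6,7],[8,2],[10,0],[12,20],[18,0],[21,5],[23,0],[35,5],[39,12],[43,5],[44,15],[45,16],[49,0]]
[[2,4],[6,7],[8,2],[10,0],[12,20],[18,0],[21,5],[23,0],[35,5],[39,12],[43,5],[44,15],[45,16],[47,20],[48,16],[49,0]]
[[2,4],[6,7],[8,2],[10,0],[12,20],[18,0],[21,5],[23,0],[35,5],[39,12],[43,5],[44,15],[45,16],[47,20],[48,16],[49,0]]
[[2,4],[6,7],[12,20],[18,0],[21,5],[23,0],[35,5],[39,12],[43,5],[44,15],[45,16],[47,20],[48,16],[49,0]]
[[2,4],[6,7],[12,20],[18,0],[21,5],[23,0],[30,6],[35,5],[39,12],[43,5],[44,15],[45,16],[47,20],[48,16],[49,0]]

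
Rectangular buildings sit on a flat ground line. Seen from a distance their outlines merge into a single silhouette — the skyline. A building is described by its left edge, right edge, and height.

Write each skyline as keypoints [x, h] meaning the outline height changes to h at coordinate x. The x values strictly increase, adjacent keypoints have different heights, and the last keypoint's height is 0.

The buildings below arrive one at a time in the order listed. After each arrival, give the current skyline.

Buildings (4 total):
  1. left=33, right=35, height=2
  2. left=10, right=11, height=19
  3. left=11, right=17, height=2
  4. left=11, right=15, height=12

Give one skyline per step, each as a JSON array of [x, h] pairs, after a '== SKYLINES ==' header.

== SKYLINES ==
[[33,2],[35,0]]
[[10,19],[11,0],[33,2],[35,0]]
[[10,19],[11,2],[17,0],[33,2],[35,0]]
[[10,19],[11,12],[15,2],[17,0],[33,2],[35,0]]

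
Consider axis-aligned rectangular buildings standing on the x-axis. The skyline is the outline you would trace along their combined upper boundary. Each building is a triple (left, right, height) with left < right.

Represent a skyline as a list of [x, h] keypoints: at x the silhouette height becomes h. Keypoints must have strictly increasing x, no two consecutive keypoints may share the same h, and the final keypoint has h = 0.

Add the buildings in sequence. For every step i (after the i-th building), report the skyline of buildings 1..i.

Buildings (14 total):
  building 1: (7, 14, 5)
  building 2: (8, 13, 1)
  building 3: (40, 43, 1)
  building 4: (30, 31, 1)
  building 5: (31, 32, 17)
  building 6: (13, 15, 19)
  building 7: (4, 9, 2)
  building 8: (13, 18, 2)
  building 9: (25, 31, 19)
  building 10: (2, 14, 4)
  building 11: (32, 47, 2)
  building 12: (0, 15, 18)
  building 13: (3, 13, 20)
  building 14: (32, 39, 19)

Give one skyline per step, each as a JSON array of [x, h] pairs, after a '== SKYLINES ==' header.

== SKYLINES ==
[[7,5],[14,0]]
[[7,5],[14,0]]
[[7,5],[14,0],[40,1],[43,0]]
[[7,5],[14,0],[30,1],[31,0],[40,1],[43,0]]
[[7,5],[14,0],[30,1],[31,17],[32,0],[40,1],[43,0]]
[[7,5],[13,19],[15,0],[30,1],[31,17],[32,0],[40,1],[43,0]]
[[4,2],[7,5],[13,19],[15,0],[30,1],[31,17],[32,0],[40,1],[43,0]]
[[4,2],[7,5],[13,19],[15,2],[18,0],[30,1],[31,17],[32,0],[40,1],[43,0]]
[[4,2],[7,5],[13,19],[15,2],[18,0],[25,19],[31,17],[32,0],[40,1],[43,0]]
[[2,4],[7,5],[13,19],[15,2],[18,0],[25,19],[31,17],[32,0],[40,1],[43,0]]
[[2,4],[7,5],[13,19],[15,2],[18,0],[25,19],[31,17],[32,2],[47,0]]
[[0,18],[13,19],[15,2],[18,0],[25,19],[31,17],[32,2],[47,0]]
[[0,18],[3,20],[13,19],[15,2],[18,0],[25,19],[31,17],[32,2],[47,0]]
[[0,18],[3,20],[13,19],[15,2],[18,0],[25,19],[31,17],[32,19],[39,2],[47,0]]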